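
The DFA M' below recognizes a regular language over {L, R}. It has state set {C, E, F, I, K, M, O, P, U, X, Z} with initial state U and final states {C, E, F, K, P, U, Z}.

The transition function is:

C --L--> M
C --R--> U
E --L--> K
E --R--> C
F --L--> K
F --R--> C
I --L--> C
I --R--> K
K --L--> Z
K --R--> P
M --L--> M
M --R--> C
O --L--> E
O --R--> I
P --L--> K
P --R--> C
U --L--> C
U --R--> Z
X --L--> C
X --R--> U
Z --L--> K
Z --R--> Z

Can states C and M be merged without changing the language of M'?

No

First remove the unreachable states {E,F,I,O,X}; 6 states remain.
Initial partition by acceptance: {C,K,P,U,Z} | {M}.
On input L, block {C,K,P,U,Z} splits into {K,P,U,Z} and {C}.
Refine {K,P,U,Z} on symbol L: members go to different blocks, giving {K,P,Z} and {U}.
Refine {K,P,Z} on symbol R: members go to different blocks, giving {K,Z} and {P}.
On input R, block {K,Z} splits into {Z} and {K}.
No further refinement is possible. Final partition (6 blocks): {Z} | {M} | {C} | {U} | {P} | {K}.
C and M end up in different blocks, so they are distinguishable. For instance, the string 'ε' is accepted from only C.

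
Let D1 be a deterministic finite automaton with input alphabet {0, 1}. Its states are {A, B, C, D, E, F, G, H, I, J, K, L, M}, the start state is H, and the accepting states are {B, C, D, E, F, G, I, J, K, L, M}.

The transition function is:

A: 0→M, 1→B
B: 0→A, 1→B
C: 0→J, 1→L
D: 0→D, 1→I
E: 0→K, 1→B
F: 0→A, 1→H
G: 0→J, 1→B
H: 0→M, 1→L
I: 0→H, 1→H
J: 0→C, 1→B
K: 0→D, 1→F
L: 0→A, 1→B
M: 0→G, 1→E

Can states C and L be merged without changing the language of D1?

No

Start with accepting vs non-accepting: {B,C,D,E,F,G,I,J,K,L,M} | {A,H}.
Split {B,C,D,E,F,G,I,J,K,L,M} by δ(·,0) → {C,D,E,G,J,K,M} and {B,F,I,L}.
Split {C,D,E,G,J,K,M} by δ(·,1) → {C,D,E,G,J,K} and {M}.
On input 1, block {B,F,I,L} splits into {B,L} and {F,I}.
Split {C,D,E,G,J,K} by δ(·,1) → {C,E,G,J} and {D,K}.
Refine {C,E,G,J} on symbol 0: members go to different blocks, giving {C,G,J} and {E}.
The partition is now stable with 7 blocks: {C,G,J} | {A,H} | {B,L} | {M} | {F,I} | {D,K} | {E}.
C and L end up in different blocks, so they are distinguishable. For instance, the string '0' is accepted from only C.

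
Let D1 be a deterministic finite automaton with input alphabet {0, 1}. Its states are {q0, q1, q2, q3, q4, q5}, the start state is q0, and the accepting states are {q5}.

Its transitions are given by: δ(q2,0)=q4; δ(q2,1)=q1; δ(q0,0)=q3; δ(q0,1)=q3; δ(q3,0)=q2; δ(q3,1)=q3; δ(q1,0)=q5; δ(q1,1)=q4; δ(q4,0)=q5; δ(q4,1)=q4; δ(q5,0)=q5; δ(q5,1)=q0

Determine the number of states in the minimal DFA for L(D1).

5

P0 = {q5} | {q0,q1,q2,q3,q4}.
On input 0, block {q0,q1,q2,q3,q4} splits into {q0,q2,q3} and {q1,q4}.
Split {q0,q2,q3} by δ(·,0) → {q0,q3} and {q2}.
On input 0, block {q0,q3} splits into {q0} and {q3}.
Stable partition: {q5} | {q0} | {q1,q4} | {q2} | {q3} — 5 equivalence classes.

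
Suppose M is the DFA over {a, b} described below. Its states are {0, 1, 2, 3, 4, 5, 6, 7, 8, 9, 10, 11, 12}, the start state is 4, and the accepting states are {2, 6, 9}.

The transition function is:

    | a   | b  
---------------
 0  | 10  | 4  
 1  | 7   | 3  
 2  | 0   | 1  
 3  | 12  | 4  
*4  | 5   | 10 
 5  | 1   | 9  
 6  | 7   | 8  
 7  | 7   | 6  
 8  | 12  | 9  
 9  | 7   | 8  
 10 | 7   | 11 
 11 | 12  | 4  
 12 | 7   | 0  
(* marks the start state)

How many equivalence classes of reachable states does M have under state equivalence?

Reachable states from the start: {0,1,3,4,5,6,7,8,9,10,11,12}. Unreachable: {2} — drop them.
Initial partition by acceptance: {6,9} | {0,1,3,4,5,7,8,10,11,12}.
Refine {0,1,3,4,5,7,8,10,11,12} on symbol b: members go to different blocks, giving {0,1,3,4,10,11,12} and {5,7,8}.
On input a, block {0,1,3,4,10,11,12} splits into {1,4,10,12} and {0,3,11}.
Refine {1,4,10,12} on symbol b: members go to different blocks, giving {1,10,12} and {4}.
Split {5,7,8} by δ(·,a) → {5,8} and {7}.
No further refinement is possible. Final partition (6 blocks): {6,9} | {1,10,12} | {5,8} | {0,3,11} | {4} | {7}.

6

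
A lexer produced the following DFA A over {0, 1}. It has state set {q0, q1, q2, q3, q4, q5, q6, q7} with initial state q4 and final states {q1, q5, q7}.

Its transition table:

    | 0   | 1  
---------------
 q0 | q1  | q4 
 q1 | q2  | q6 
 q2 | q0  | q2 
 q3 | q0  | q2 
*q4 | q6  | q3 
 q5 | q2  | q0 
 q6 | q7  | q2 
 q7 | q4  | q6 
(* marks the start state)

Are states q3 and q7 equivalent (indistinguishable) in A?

No

Reachable states from the start: {q0,q1,q2,q3,q4,q6,q7}. Unreachable: {q5} — drop them.
P0 = {q1,q7} | {q0,q2,q3,q4,q6}.
Refine {q0,q2,q3,q4,q6} on symbol 0: members go to different blocks, giving {q2,q3,q4} and {q0,q6}.
No further refinement is possible. Final partition (3 blocks): {q1,q7} | {q2,q3,q4} | {q0,q6}.
q3 and q7 end up in different blocks, so they are distinguishable. For instance, the string 'ε' is accepted from only q7.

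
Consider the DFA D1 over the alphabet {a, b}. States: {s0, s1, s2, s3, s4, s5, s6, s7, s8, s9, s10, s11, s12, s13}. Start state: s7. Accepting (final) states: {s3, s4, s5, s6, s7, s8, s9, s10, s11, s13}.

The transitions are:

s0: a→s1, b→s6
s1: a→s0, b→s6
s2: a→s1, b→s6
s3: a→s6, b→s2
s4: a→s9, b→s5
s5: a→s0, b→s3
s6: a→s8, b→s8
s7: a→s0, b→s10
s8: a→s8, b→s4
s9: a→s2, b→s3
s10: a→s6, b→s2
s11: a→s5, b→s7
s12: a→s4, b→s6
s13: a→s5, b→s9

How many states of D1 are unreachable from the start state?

No path from s7 leads to s11, s12, s13; the other 11 states are all reachable.

3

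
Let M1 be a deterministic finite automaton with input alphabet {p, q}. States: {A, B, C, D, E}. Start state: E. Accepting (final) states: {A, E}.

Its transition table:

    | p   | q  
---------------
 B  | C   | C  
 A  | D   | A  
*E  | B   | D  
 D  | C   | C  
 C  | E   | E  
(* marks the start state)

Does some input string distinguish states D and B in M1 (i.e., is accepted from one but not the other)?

No

States {A} cannot be reached from the start state, so discard them.
P0 = {E} | {B,C,D}.
Split {B,C,D} by δ(·,p) → {B,D} and {C}.
No further refinement is possible. Final partition (3 blocks): {E} | {B,D} | {C}.
D and B lie in the same block of the stable partition, so they are equivalent — no string distinguishes them.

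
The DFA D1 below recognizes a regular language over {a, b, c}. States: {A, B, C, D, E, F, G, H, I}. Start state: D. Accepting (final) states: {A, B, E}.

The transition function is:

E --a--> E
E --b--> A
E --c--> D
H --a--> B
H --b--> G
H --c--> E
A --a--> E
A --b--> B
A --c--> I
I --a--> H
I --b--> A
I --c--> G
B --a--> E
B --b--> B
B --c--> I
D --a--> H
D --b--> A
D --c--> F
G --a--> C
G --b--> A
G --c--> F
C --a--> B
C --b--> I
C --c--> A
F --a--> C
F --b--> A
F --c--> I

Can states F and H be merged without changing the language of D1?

Every state is reachable, so we keep all 9.
P0 = {A,B,E} | {C,D,F,G,H,I}.
Refine {C,D,F,G,H,I} on symbol a: members go to different blocks, giving {D,F,G,I} and {C,H}.
No further refinement is possible. Final partition (3 blocks): {A,B,E} | {D,F,G,I} | {C,H}.
F and H end up in different blocks, so they are distinguishable. For instance, the string 'a' is accepted from only H.

No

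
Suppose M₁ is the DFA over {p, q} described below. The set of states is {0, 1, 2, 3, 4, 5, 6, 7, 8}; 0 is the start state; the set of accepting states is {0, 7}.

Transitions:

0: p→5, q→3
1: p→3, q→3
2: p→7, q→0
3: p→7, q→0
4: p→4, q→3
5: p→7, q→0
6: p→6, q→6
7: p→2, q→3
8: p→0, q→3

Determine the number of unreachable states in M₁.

4

Starting at 0 and following transitions, the reachable set is {0, 2, 3, 5, 7}. That leaves 1, 4, 6, 8 unreachable — 4 in total.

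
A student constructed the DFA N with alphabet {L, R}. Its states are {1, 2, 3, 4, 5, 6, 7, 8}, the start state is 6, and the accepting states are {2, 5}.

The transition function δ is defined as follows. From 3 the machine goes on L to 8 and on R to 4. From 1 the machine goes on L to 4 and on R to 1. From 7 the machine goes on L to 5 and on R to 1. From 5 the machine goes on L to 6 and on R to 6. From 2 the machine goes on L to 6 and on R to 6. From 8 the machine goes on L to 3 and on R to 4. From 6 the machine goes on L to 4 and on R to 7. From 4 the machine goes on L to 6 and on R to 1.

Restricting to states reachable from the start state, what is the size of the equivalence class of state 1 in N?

1

States {2,3,8} cannot be reached from the start state, so discard them.
Start with accepting vs non-accepting: {5} | {1,4,6,7}.
Split {1,4,6,7} by δ(·,L) → {1,4,6} and {7}.
On input R, block {1,4,6} splits into {1,4} and {6}.
Split {1,4} by δ(·,L) → {1} and {4}.
No further refinement is possible. Final partition (5 blocks): {5} | {1} | {7} | {6} | {4}.
The equivalence class containing 1 is {1}, of size 1.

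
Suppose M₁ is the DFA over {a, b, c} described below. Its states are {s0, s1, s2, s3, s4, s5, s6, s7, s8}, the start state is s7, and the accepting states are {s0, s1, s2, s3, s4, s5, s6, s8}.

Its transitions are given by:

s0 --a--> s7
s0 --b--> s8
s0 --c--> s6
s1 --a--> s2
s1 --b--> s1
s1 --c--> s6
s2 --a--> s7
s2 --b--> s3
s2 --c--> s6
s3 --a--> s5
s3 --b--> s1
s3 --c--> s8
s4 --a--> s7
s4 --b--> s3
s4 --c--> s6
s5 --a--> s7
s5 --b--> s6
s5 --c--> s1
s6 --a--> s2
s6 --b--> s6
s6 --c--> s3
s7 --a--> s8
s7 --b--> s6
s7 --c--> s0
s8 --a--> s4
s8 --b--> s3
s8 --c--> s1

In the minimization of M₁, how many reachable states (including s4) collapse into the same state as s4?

4

Every state is reachable, so we keep all 9.
Start with accepting vs non-accepting: {s0,s1,s2,s3,s4,s5,s6,s8} | {s7}.
Refine {s0,s1,s2,s3,s4,s5,s6,s8} on symbol a: members go to different blocks, giving {s0,s2,s4,s5} and {s1,s3,s6,s8}.
No further refinement is possible. Final partition (3 blocks): {s0,s2,s4,s5} | {s7} | {s1,s3,s6,s8}.
State s4 belongs to the block {s0,s2,s4,s5}, which has 4 states.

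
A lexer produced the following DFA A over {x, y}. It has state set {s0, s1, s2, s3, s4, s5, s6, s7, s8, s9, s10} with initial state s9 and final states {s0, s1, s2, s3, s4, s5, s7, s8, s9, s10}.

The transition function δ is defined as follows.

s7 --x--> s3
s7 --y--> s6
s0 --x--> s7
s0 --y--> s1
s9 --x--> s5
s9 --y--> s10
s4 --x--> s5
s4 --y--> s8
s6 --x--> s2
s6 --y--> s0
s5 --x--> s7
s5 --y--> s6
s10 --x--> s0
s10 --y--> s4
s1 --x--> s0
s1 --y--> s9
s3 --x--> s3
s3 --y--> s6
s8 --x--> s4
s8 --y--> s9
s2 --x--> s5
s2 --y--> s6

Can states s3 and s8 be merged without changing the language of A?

No

P0 = {s0,s1,s2,s3,s4,s5,s7,s8,s9,s10} | {s6}.
On input y, block {s0,s1,s2,s3,s4,s5,s7,s8,s9,s10} splits into {s0,s1,s4,s8,s9,s10} and {s2,s3,s5,s7}.
Split {s0,s1,s4,s8,s9,s10} by δ(·,x) → {s0,s4,s9} and {s1,s8,s10}.
Stable partition: {s0,s4,s9} | {s6} | {s2,s3,s5,s7} | {s1,s8,s10} — 4 equivalence classes.
s3 and s8 end up in different blocks, so they are distinguishable. For instance, the string 'y' is accepted from only s8.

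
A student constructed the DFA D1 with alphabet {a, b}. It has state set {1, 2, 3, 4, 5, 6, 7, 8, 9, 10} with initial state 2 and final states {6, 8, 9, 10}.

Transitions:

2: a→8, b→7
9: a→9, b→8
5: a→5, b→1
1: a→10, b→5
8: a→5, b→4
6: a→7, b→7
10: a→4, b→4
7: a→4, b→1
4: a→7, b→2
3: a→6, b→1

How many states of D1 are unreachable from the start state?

No path from 2 leads to 3, 6, 9; the other 7 states are all reachable.

3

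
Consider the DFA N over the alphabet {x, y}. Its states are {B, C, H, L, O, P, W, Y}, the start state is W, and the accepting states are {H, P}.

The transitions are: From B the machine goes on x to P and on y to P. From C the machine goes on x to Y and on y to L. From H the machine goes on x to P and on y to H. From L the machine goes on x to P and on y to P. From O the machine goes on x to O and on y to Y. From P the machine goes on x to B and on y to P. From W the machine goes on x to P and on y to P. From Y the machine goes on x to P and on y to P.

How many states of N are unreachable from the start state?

5

BFS from W reaches {B, P, W}; the 5 state(s) C, H, L, O, Y are never visited.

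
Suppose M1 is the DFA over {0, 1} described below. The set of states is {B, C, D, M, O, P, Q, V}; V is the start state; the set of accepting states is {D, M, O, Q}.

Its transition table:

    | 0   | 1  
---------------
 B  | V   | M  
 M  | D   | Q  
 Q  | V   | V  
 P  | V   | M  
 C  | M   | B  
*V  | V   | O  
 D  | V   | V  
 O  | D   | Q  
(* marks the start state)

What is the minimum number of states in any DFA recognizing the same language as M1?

3

First remove the unreachable states {B,C,M,P}; 4 states remain.
P0 = {D,O,Q} | {V}.
On input 0, block {D,O,Q} splits into {D,Q} and {O}.
Stable partition: {D,Q} | {V} | {O} — 3 equivalence classes.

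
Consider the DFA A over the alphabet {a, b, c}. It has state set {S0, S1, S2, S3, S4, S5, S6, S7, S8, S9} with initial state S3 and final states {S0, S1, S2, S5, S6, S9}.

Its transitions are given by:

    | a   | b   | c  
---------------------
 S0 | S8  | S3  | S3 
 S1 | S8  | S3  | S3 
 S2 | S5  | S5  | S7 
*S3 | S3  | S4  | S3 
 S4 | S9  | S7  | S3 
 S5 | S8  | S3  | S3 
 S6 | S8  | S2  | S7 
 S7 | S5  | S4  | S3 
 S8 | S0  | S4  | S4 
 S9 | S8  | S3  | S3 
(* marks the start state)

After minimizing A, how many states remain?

4

First remove the unreachable states {S1,S2,S6}; 7 states remain.
P0 = {S0,S5,S9} | {S3,S4,S7,S8}.
On input a, block {S3,S4,S7,S8} splits into {S4,S7,S8} and {S3}.
Refine {S4,S7,S8} on symbol c: members go to different blocks, giving {S4,S7} and {S8}.
The partition is now stable with 4 blocks: {S0,S5,S9} | {S4,S7} | {S3} | {S8}.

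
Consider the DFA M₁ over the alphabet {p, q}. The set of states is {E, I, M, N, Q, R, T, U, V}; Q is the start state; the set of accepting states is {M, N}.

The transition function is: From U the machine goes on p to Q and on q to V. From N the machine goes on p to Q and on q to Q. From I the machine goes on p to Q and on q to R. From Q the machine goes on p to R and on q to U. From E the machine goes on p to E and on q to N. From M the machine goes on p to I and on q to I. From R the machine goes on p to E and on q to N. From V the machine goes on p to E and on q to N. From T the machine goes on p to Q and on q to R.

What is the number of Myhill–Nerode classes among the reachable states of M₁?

4

States {I,M,T} cannot be reached from the start state, so discard them.
P0 = {N} | {E,Q,R,U,V}.
Split {E,Q,R,U,V} by δ(·,q) → {E,R,V} and {Q,U}.
On input p, block {Q,U} splits into {U} and {Q}.
No further refinement is possible. Final partition (4 blocks): {N} | {E,R,V} | {U} | {Q}.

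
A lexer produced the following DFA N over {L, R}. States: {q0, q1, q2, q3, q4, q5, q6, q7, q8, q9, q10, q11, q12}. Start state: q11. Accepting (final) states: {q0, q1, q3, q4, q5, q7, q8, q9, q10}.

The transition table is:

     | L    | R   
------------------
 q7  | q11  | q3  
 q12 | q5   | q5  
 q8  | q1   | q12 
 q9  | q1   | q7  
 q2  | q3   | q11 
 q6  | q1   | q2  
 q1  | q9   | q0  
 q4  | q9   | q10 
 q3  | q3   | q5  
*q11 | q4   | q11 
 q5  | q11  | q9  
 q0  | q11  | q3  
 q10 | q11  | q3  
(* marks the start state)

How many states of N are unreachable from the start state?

4

No path from q11 leads to q2, q6, q8, q12; the other 9 states are all reachable.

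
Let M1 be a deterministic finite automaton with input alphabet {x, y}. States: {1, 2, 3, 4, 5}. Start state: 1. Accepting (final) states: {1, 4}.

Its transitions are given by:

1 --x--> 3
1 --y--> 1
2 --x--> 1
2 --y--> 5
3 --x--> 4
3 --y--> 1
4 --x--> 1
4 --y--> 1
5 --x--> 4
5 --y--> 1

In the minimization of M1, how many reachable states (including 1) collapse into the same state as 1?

1

Reachable states from the start: {1,3,4}. Unreachable: {2,5} — drop them.
Initial partition by acceptance: {1,4} | {3}.
On input x, block {1,4} splits into {1} and {4}.
The partition is now stable with 3 blocks: {1} | {3} | {4}.
State 1 belongs to the block {1}, which has 1 states.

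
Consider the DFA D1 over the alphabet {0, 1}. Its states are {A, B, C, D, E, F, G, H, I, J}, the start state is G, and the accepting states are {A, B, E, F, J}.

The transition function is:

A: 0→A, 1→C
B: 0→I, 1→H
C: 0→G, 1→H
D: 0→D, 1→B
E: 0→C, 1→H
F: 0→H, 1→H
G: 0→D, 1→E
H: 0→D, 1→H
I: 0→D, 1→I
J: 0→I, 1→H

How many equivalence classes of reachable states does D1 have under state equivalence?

States {A,F,J} cannot be reached from the start state, so discard them.
Initial partition by acceptance: {B,E} | {C,D,G,H,I}.
Refine {C,D,G,H,I} on symbol 1: members go to different blocks, giving {C,H,I} and {D,G}.
No further refinement is possible. Final partition (3 blocks): {B,E} | {C,H,I} | {D,G}.

3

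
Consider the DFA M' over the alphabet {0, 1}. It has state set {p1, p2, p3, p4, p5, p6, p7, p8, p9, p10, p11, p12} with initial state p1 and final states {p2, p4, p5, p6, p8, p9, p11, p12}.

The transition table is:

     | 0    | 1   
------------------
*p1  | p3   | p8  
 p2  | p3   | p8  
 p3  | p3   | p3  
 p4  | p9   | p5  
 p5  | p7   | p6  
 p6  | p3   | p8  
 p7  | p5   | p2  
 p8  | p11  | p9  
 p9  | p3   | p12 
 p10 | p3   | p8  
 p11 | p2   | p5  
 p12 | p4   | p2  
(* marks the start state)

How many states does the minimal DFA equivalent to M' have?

7

States {p10} cannot be reached from the start state, so discard them.
Start with accepting vs non-accepting: {p2,p4,p5,p6,p8,p9,p11,p12} | {p1,p3,p7}.
On input 0, block {p2,p4,p5,p6,p8,p9,p11,p12} splits into {p2,p5,p6,p9} and {p4,p8,p11,p12}.
On input 1, block {p2,p5,p6,p9} splits into {p2,p6,p9} and {p5}.
Refine {p1,p3,p7} on symbol 0: members go to different blocks, giving {p1,p3} and {p7}.
Split {p1,p3} by δ(·,1) → {p1} and {p3}.
Refine {p4,p8,p11,p12} on symbol 0: members go to different blocks, giving {p4,p11} and {p8,p12}.
The partition is now stable with 7 blocks: {p2,p6,p9} | {p1} | {p4,p11} | {p5} | {p7} | {p3} | {p8,p12}.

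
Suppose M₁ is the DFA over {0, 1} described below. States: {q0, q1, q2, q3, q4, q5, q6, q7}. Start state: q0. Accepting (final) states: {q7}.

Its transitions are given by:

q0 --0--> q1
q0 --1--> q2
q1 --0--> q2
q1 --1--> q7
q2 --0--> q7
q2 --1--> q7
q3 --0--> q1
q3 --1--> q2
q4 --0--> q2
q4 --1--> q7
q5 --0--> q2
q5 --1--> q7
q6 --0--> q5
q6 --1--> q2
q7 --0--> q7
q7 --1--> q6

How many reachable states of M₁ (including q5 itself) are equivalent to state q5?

First remove the unreachable states {q3,q4}; 6 states remain.
Initial partition by acceptance: {q7} | {q0,q1,q2,q5,q6}.
Split {q0,q1,q2,q5,q6} by δ(·,0) → {q0,q1,q5,q6} and {q2}.
Refine {q0,q1,q5,q6} on symbol 0: members go to different blocks, giving {q0,q6} and {q1,q5}.
The partition is now stable with 4 blocks: {q7} | {q0,q6} | {q2} | {q1,q5}.
The equivalence class containing q5 is {q1,q5}, of size 2.

2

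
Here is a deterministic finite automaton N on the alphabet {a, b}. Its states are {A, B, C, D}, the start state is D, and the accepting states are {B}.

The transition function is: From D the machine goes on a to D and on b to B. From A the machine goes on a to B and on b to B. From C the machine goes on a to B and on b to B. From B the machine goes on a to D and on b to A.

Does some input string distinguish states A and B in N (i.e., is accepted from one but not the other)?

Reachable states from the start: {A,B,D}. Unreachable: {C} — drop them.
Start with accepting vs non-accepting: {B} | {A,D}.
Split {A,D} by δ(·,a) → {A} and {D}.
No further refinement is possible. Final partition (3 blocks): {B} | {A} | {D}.
A and B end up in different blocks, so they are distinguishable. For instance, the string 'ε' is accepted from only B.

Yes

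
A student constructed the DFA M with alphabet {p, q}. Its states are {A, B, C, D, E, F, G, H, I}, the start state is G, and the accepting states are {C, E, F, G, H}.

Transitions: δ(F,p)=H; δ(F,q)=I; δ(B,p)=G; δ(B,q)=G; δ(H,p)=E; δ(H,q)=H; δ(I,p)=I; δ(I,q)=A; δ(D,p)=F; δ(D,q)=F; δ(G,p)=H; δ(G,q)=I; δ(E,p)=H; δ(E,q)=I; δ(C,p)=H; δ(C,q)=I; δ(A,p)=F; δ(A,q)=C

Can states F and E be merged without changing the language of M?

First remove the unreachable states {B,D}; 7 states remain.
Start with accepting vs non-accepting: {C,E,F,G,H} | {A,I}.
Refine {C,E,F,G,H} on symbol q: members go to different blocks, giving {C,E,F,G} and {H}.
On input p, block {A,I} splits into {A} and {I}.
Stable partition: {C,E,F,G} | {A} | {H} | {I} — 4 equivalence classes.
F and E lie in the same block of the stable partition, so they are equivalent — no string distinguishes them.

Yes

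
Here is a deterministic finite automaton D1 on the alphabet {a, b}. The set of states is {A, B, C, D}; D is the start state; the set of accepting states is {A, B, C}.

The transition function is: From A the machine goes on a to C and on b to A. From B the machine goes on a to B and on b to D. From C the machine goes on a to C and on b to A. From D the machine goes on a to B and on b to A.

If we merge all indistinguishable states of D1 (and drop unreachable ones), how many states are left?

3

All states are reachable from the start state.
P0 = {A,B,C} | {D}.
On input b, block {A,B,C} splits into {A,C} and {B}.
Stable partition: {A,C} | {D} | {B} — 3 equivalence classes.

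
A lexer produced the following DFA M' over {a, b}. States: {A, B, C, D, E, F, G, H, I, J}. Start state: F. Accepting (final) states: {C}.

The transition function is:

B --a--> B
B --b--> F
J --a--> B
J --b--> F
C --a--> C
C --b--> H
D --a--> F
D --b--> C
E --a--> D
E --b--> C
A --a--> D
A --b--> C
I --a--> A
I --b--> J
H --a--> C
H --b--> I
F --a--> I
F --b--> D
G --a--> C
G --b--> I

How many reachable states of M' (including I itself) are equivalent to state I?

Reachable states from the start: {A,B,C,D,F,H,I,J}. Unreachable: {E,G} — drop them.
P0 = {C} | {A,B,D,F,H,I,J}.
Split {A,B,D,F,H,I,J} by δ(·,a) → {A,B,D,F,I,J} and {H}.
Split {A,B,D,F,I,J} by δ(·,b) → {B,F,I,J} and {A,D}.
On input a, block {B,F,I,J} splits into {B,F,J} and {I}.
Refine {B,F,J} on symbol a: members go to different blocks, giving {B,J} and {F}.
Refine {A,D} on symbol a: members go to different blocks, giving {A} and {D}.
Stable partition: {C} | {B,J} | {H} | {A} | {I} | {F} | {D} — 7 equivalence classes.
The equivalence class containing I is {I}, of size 1.

1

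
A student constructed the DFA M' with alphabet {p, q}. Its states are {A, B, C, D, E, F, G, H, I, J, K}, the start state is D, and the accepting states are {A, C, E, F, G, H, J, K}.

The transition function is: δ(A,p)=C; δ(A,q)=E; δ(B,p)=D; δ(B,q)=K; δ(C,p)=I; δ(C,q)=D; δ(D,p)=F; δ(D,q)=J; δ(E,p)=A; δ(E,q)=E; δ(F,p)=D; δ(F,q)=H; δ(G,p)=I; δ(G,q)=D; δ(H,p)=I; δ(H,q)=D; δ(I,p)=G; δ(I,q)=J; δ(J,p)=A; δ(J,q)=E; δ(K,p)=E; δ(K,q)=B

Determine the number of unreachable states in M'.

2

BFS from D reaches {A, C, D, E, F, G, H, I, J}; the 2 state(s) B, K are never visited.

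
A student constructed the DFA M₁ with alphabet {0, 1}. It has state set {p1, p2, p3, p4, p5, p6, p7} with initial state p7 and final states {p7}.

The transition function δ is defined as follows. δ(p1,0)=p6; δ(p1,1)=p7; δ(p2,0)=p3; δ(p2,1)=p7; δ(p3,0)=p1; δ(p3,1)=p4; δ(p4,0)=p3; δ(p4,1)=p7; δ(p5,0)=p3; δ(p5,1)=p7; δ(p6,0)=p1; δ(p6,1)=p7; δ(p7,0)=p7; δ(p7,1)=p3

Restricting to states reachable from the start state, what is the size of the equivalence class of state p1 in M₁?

2

First remove the unreachable states {p2,p5}; 5 states remain.
P0 = {p7} | {p1,p3,p4,p6}.
On input 1, block {p1,p3,p4,p6} splits into {p1,p4,p6} and {p3}.
Split {p1,p4,p6} by δ(·,0) → {p1,p6} and {p4}.
No further refinement is possible. Final partition (4 blocks): {p7} | {p1,p6} | {p3} | {p4}.
The equivalence class containing p1 is {p1,p6}, of size 2.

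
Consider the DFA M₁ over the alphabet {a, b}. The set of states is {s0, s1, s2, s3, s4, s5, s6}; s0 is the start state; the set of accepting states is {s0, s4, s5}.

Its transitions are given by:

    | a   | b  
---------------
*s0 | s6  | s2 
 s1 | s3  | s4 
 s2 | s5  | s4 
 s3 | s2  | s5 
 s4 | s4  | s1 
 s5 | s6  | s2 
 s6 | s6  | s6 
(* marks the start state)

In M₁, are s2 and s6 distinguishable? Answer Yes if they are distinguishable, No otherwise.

Initial partition by acceptance: {s0,s4,s5} | {s1,s2,s3,s6}.
On input a, block {s0,s4,s5} splits into {s0,s5} and {s4}.
Refine {s1,s2,s3,s6} on symbol a: members go to different blocks, giving {s1,s3,s6} and {s2}.
Refine {s1,s3,s6} on symbol a: members go to different blocks, giving {s1,s6} and {s3}.
On input a, block {s1,s6} splits into {s1} and {s6}.
The partition is now stable with 6 blocks: {s0,s5} | {s1} | {s4} | {s2} | {s3} | {s6}.
s2 and s6 end up in different blocks, so they are distinguishable. For instance, the string 'a' is accepted from only s2.

Yes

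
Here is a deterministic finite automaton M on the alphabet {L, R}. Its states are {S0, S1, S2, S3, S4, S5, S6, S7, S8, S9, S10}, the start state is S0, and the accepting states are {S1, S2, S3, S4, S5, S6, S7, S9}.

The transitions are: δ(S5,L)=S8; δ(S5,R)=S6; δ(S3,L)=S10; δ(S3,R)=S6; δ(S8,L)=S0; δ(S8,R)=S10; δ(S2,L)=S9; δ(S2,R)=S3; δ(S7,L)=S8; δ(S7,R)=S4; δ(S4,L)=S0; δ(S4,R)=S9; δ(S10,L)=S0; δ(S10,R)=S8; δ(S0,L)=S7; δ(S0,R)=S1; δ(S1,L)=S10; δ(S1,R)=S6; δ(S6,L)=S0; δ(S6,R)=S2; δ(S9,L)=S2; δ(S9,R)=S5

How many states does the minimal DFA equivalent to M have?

Start with accepting vs non-accepting: {S1,S2,S3,S4,S5,S6,S7,S9} | {S0,S8,S10}.
Refine {S1,S2,S3,S4,S5,S6,S7,S9} on symbol L: members go to different blocks, giving {S1,S3,S4,S5,S6,S7} and {S2,S9}.
Refine {S1,S3,S4,S5,S6,S7} on symbol R: members go to different blocks, giving {S1,S3,S5,S7} and {S4,S6}.
On input L, block {S0,S8,S10} splits into {S8,S10} and {S0}.
No further refinement is possible. Final partition (5 blocks): {S1,S3,S5,S7} | {S8,S10} | {S2,S9} | {S4,S6} | {S0}.

5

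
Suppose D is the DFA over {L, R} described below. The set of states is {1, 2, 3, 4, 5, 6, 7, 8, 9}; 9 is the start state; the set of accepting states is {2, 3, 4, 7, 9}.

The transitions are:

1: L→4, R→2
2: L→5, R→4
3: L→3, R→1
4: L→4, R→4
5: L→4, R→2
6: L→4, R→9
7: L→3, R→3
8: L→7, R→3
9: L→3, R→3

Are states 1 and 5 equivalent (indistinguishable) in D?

Yes

Reachable states from the start: {1,2,3,4,5,9}. Unreachable: {6,7,8} — drop them.
P0 = {2,3,4,9} | {1,5}.
Refine {2,3,4,9} on symbol L: members go to different blocks, giving {3,4,9} and {2}.
Split {3,4,9} by δ(·,R) → {4,9} and {3}.
Refine {4,9} on symbol L: members go to different blocks, giving {4} and {9}.
The partition is now stable with 5 blocks: {4} | {1,5} | {2} | {3} | {9}.
1 and 5 lie in the same block of the stable partition, so they are equivalent — no string distinguishes them.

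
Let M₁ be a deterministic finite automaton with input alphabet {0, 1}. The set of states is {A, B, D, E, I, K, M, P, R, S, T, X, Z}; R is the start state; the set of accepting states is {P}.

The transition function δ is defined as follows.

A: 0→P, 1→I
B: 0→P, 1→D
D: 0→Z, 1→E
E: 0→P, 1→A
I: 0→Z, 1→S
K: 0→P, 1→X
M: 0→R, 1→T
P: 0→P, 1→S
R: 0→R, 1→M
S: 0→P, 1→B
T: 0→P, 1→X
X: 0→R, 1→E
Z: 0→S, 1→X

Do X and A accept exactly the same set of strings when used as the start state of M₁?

First remove the unreachable states {K}; 12 states remain.
Start with accepting vs non-accepting: {P} | {A,B,D,E,I,M,R,S,T,X,Z}.
On input 0, block {A,B,D,E,I,M,R,S,T,X,Z} splits into {D,I,M,R,X,Z} and {A,B,E,S,T}.
Split {D,I,M,R,X,Z} by δ(·,0) → {D,I,M,R,X} and {Z}.
Split {D,I,M,R,X} by δ(·,0) → {M,R,X} and {D,I}.
Split {M,R,X} by δ(·,1) → {M,X} and {R}.
On input 1, block {A,B,E,S,T} splits into {E,S} and {A,B} and {T}.
Split {M,X} by δ(·,1) → {X} and {M}.
The partition is now stable with 9 blocks: {P} | {X} | {E,S} | {Z} | {D,I} | {R} | {A,B} | {T} | {M}.
X and A end up in different blocks, so they are distinguishable. For instance, the string '0' is accepted from only A.

No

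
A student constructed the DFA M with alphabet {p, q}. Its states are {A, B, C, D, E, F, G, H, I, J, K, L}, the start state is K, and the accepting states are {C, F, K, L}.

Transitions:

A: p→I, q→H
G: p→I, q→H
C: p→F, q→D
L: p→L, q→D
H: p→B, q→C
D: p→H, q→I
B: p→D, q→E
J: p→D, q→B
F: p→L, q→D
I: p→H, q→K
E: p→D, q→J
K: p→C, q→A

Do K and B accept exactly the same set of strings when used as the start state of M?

Reachable states from the start: {A,B,C,D,E,F,H,I,J,K,L}. Unreachable: {G} — drop them.
Initial partition by acceptance: {C,F,K,L} | {A,B,D,E,H,I,J}.
On input q, block {A,B,D,E,H,I,J} splits into {A,B,D,E,J} and {H,I}.
On input p, block {A,B,D,E,J} splits into {B,E,J} and {A,D}.
Refine {H,I} on symbol p: members go to different blocks, giving {H} and {I}.
Refine {A,D} on symbol p: members go to different blocks, giving {A} and {D}.
Refine {C,F,K,L} on symbol q: members go to different blocks, giving {C,F,L} and {K}.
No further refinement is possible. Final partition (7 blocks): {C,F,L} | {B,E,J} | {H} | {A} | {I} | {D} | {K}.
K and B end up in different blocks, so they are distinguishable. For instance, the string 'ε' is accepted from only K.

No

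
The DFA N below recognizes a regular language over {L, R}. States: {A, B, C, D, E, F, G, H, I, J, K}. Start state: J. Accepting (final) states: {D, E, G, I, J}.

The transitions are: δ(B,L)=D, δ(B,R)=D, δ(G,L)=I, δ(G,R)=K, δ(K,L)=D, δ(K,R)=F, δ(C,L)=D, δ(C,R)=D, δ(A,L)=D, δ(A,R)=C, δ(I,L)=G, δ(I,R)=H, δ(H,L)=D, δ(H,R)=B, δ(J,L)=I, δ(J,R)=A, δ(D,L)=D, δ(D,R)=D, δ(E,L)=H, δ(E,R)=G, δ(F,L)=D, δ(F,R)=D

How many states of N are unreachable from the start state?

Starting at J and following transitions, the reachable set is {A, B, C, D, F, G, H, I, J, K}. That leaves E unreachable — 1 in total.

1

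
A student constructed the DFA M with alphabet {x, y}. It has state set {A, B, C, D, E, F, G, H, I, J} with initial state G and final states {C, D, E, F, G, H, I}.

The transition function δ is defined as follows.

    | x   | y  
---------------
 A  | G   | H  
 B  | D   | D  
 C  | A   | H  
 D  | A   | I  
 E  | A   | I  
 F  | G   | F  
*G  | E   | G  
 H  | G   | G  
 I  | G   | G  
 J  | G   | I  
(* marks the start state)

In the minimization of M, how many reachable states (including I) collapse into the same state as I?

States {B,C,D,F,J} cannot be reached from the start state, so discard them.
Start with accepting vs non-accepting: {E,G,H,I} | {A}.
On input x, block {E,G,H,I} splits into {G,H,I} and {E}.
Refine {G,H,I} on symbol x: members go to different blocks, giving {H,I} and {G}.
No further refinement is possible. Final partition (4 blocks): {H,I} | {A} | {E} | {G}.
The equivalence class containing I is {H,I}, of size 2.

2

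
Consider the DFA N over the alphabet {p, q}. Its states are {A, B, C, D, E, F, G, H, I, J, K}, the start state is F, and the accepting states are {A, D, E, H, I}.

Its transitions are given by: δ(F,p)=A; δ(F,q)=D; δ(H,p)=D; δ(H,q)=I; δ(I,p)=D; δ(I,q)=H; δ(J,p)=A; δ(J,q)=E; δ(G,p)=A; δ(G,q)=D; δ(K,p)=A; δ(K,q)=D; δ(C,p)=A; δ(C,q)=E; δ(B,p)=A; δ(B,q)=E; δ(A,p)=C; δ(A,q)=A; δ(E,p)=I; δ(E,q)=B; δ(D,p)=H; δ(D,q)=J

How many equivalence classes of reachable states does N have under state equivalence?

4

States {G,K} cannot be reached from the start state, so discard them.
Start with accepting vs non-accepting: {A,D,E,H,I} | {B,C,F,J}.
Split {A,D,E,H,I} by δ(·,p) → {D,E,H,I} and {A}.
On input q, block {D,E,H,I} splits into {D,E} and {H,I}.
No further refinement is possible. Final partition (4 blocks): {D,E} | {B,C,F,J} | {A} | {H,I}.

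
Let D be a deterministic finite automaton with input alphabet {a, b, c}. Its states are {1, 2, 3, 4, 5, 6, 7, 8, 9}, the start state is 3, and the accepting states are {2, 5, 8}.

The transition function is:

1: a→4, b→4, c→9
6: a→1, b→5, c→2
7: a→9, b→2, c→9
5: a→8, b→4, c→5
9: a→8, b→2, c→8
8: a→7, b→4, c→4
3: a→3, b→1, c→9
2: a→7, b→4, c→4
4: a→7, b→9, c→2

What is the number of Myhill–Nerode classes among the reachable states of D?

States {5,6} cannot be reached from the start state, so discard them.
P0 = {2,8} | {1,3,4,7,9}.
On input a, block {1,3,4,7,9} splits into {1,3,4,7} and {9}.
Refine {1,3,4,7} on symbol a: members go to different blocks, giving {1,3,4} and {7}.
Split {1,3,4} by δ(·,a) → {1,3} and {4}.
Refine {1,3} on symbol a: members go to different blocks, giving {1} and {3}.
No further refinement is possible. Final partition (6 blocks): {2,8} | {1} | {9} | {7} | {4} | {3}.

6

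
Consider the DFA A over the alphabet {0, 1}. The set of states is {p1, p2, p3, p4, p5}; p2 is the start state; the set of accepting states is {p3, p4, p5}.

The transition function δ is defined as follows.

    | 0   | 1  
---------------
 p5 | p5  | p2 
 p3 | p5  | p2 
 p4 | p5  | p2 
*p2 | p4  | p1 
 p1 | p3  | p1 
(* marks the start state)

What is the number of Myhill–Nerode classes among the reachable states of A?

2

Every state is reachable, so we keep all 5.
Start with accepting vs non-accepting: {p3,p4,p5} | {p1,p2}.
The partition is now stable with 2 blocks: {p3,p4,p5} | {p1,p2}.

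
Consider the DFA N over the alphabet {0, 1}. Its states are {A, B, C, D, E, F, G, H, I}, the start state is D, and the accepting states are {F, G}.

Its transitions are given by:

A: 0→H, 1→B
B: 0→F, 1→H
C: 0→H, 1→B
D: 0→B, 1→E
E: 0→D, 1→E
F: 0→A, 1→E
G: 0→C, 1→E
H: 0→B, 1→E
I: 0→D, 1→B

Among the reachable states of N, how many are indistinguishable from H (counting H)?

States {C,G,I} cannot be reached from the start state, so discard them.
Start with accepting vs non-accepting: {F} | {A,B,D,E,H}.
Split {A,B,D,E,H} by δ(·,0) → {A,D,E,H} and {B}.
On input 0, block {A,D,E,H} splits into {A,E} and {D,H}.
On input 1, block {A,E} splits into {A} and {E}.
No further refinement is possible. Final partition (5 blocks): {F} | {A} | {B} | {D,H} | {E}.
The equivalence class containing H is {D,H}, of size 2.

2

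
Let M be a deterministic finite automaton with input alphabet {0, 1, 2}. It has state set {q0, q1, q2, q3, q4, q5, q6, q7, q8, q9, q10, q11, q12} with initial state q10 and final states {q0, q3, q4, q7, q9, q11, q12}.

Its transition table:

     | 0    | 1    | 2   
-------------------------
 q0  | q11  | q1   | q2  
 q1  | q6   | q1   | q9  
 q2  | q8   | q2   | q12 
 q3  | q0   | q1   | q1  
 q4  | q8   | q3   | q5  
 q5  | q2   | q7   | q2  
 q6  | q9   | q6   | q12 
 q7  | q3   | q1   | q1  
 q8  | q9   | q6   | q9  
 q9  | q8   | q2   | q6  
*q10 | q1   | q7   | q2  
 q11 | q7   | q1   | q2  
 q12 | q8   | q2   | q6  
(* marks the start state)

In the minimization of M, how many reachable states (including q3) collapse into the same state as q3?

Reachable states from the start: {q0,q1,q2,q3,q6,q7,q8,q9,q10,q11,q12}. Unreachable: {q4,q5} — drop them.
P0 = {q0,q3,q7,q9,q11,q12} | {q1,q2,q6,q8,q10}.
On input 0, block {q0,q3,q7,q9,q11,q12} splits into {q0,q3,q7,q11} and {q9,q12}.
On input 0, block {q1,q2,q6,q8,q10} splits into {q1,q2,q10} and {q6,q8}.
Split {q1,q2,q10} by δ(·,0) → {q1,q2} and {q10}.
The partition is now stable with 5 blocks: {q0,q3,q7,q11} | {q1,q2} | {q9,q12} | {q6,q8} | {q10}.
The equivalence class containing q3 is {q0,q3,q7,q11}, of size 4.

4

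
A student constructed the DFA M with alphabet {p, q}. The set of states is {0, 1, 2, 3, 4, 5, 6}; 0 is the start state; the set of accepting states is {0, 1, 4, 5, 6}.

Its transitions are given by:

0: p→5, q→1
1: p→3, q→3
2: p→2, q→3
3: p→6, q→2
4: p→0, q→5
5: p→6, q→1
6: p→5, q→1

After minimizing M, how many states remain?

First remove the unreachable states {4}; 6 states remain.
Initial partition by acceptance: {0,1,5,6} | {2,3}.
Refine {0,1,5,6} on symbol p: members go to different blocks, giving {0,5,6} and {1}.
On input p, block {2,3} splits into {2} and {3}.
Stable partition: {0,5,6} | {2} | {1} | {3} — 4 equivalence classes.

4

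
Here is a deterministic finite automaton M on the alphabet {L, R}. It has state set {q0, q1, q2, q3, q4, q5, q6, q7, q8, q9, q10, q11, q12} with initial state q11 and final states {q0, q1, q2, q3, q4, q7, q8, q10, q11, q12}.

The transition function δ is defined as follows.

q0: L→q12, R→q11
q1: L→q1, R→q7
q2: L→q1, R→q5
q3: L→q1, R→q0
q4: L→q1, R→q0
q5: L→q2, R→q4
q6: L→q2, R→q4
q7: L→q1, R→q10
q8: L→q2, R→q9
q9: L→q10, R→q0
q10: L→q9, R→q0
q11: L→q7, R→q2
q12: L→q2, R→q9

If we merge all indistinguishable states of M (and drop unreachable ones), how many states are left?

10

First remove the unreachable states {q3,q6,q8}; 10 states remain.
Initial partition by acceptance: {q0,q1,q2,q4,q7,q10,q11,q12} | {q5,q9}.
On input L, block {q0,q1,q2,q4,q7,q10,q11,q12} splits into {q0,q1,q2,q4,q7,q11,q12} and {q10}.
On input R, block {q0,q1,q2,q4,q7,q11,q12} splits into {q0,q1,q4,q11} and {q2,q12} and {q7}.
On input L, block {q0,q1,q4,q11} splits into {q1,q4} and {q0} and {q11}.
On input R, block {q1,q4} splits into {q1} and {q4}.
Split {q5,q9} by δ(·,L) → {q5} and {q9}.
Split {q2,q12} by δ(·,L) → {q2} and {q12}.
The partition is now stable with 10 blocks: {q1} | {q5} | {q10} | {q2} | {q7} | {q0} | {q11} | {q4} | {q9} | {q12}.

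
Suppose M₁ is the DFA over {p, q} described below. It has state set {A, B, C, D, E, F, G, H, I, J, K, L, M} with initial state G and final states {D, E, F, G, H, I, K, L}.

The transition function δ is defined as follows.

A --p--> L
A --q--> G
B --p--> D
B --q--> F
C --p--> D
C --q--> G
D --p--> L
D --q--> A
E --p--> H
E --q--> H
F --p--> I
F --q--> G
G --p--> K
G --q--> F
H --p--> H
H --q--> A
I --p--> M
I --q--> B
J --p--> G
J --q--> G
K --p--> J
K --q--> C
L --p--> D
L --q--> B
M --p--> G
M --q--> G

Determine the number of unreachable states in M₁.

No path from G leads to E, H; the other 11 states are all reachable.

2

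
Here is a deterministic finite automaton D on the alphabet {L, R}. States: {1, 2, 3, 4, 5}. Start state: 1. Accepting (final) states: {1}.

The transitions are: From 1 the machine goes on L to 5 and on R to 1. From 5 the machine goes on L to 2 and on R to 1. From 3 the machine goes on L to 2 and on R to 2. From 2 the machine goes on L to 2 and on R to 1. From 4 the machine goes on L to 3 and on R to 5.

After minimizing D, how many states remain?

2

First remove the unreachable states {3,4}; 3 states remain.
Start with accepting vs non-accepting: {1} | {2,5}.
The partition is now stable with 2 blocks: {1} | {2,5}.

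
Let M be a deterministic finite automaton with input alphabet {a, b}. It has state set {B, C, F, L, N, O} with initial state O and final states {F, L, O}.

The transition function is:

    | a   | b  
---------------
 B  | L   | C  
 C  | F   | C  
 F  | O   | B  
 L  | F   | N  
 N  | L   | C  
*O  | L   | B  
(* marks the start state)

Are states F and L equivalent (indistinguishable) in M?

Yes

Initial partition by acceptance: {F,L,O} | {B,C,N}.
No further refinement is possible. Final partition (2 blocks): {F,L,O} | {B,C,N}.
F and L lie in the same block of the stable partition, so they are equivalent — no string distinguishes them.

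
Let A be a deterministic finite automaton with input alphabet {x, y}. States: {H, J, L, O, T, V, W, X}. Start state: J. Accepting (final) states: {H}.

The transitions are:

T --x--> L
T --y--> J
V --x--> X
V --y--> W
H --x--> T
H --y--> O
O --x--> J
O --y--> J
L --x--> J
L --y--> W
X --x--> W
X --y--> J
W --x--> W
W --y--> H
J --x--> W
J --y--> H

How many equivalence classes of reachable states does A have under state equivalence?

4

First remove the unreachable states {V,X}; 6 states remain.
P0 = {H} | {J,L,O,T,W}.
On input y, block {J,L,O,T,W} splits into {L,O,T} and {J,W}.
Refine {L,O,T} on symbol x: members go to different blocks, giving {L,O} and {T}.
Stable partition: {H} | {L,O} | {J,W} | {T} — 4 equivalence classes.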